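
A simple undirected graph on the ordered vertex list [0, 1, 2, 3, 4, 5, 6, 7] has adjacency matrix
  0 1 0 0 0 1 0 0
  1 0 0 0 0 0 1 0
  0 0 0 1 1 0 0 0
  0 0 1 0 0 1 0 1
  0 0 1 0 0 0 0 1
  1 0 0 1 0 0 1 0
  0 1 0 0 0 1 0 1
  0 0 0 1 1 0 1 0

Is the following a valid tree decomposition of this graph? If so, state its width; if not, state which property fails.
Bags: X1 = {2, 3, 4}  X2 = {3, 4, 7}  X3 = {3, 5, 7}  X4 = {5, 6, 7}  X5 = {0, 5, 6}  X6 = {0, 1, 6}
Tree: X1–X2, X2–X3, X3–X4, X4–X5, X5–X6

Yes; width 2.

Every vertex of G appears in some bag (union = {0, 1, 2, 3, 4, 5, 6, 7}); every edge is covered by a bag; and for each vertex v the set of bags containing v is connected in the bag tree. The decomposition is therefore valid. The largest bag has 3 vertices, so the width is 2.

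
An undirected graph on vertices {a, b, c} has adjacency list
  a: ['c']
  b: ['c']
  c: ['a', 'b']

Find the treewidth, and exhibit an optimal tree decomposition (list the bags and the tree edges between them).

Every bag has size at most 2, so the width is 2 − 1 = 1 and tw(G) ≤ 1. G has an edge, so its treewidth is at least 1. The upper and lower bounds meet at 1, so that is the treewidth.

Treewidth 1.
One such decomposition:
Bags: B1 = {a, c}  B2 = {b, c}
Tree: B1–B2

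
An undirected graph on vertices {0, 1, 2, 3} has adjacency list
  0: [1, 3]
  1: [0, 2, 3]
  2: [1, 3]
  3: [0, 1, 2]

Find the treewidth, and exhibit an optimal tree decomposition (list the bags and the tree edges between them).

Every bag has size at most 3, so the width is 3 − 1 = 2 and tw(G) ≤ 2. For the lower bound, the 3 vertices {0, 1, 3} are pairwise adjacent, and any tree decomposition puts a clique entirely inside one bag — forcing width ≥ 2. Hence tw(G) = 2 exactly.

Treewidth 2.
One such decomposition:
Bags: B1 = {0, 1, 3}  B2 = {1, 2, 3}
Tree: B1–B2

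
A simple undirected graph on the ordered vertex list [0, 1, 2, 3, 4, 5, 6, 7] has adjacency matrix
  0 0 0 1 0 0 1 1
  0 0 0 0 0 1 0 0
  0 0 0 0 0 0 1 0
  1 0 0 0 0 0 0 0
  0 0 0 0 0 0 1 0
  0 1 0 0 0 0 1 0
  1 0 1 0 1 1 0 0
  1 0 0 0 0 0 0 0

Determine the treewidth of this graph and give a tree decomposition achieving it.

Every bag has size at most 2, so the width is 2 − 1 = 1 and tw(G) ≤ 1. Since G has at least one edge (e.g. 0–7), it is not an edgeless graph, so tw(G) ≥ 1. The upper and lower bounds meet at 1, so that is the treewidth.

Treewidth 1.
One such decomposition:
Bags: B1 = {0, 7}  B2 = {0, 6}  B3 = {0, 3}  B4 = {2, 6}  B5 = {5, 6}  B6 = {4, 6}  B7 = {1, 5}
Tree: B1–B2, B2–B3, B2–B4, B2–B5, B2–B6, B5–B7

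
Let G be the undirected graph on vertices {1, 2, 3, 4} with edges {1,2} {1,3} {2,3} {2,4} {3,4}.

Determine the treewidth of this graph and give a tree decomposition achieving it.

Treewidth 2.
Bags: B1 = {1, 2, 3}  B2 = {2, 3, 4}
Tree: B1–B2

The largest bag has 3 vertices, giving width 2; this decomposition certifies tw(G) ≤ 2. Conversely, {1, 2, 3} is a clique of size 3, and the vertices of any clique must share a bag in every tree decomposition; so some bag has ≥ 3 vertices and tw(G) ≥ 2. Combining the bounds, tw(G) = 2.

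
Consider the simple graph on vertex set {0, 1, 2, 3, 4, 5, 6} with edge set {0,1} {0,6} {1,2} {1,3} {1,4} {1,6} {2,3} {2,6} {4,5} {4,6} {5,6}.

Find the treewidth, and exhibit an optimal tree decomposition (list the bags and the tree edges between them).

The largest bag has 3 vertices, giving width 2; this decomposition certifies tw(G) ≤ 2. Conversely, {1, 2, 3} is a clique of size 3, and the vertices of any clique must share a bag in every tree decomposition; so some bag has ≥ 3 vertices and tw(G) ≥ 2. Combining the bounds, tw(G) = 2.

Treewidth 2.
One such decomposition:
Bags: B1 = {0, 1, 6}  B2 = {1, 4, 6}  B3 = {1, 2, 6}  B4 = {1, 2, 3}  B5 = {4, 5, 6}
Tree: B1–B2, B2–B3, B3–B4, B2–B5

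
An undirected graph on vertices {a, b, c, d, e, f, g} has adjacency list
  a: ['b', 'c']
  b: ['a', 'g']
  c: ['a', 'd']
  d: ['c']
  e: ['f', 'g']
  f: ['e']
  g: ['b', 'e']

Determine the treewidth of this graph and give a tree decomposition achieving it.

Treewidth 1.
One optimal decomposition is:
Bags: B1 = {c, d}  B2 = {a, c}  B3 = {a, b}  B4 = {b, g}  B5 = {e, g}  B6 = {e, f}
Tree: B1–B2, B2–B3, B3–B4, B4–B5, B5–B6

Every bag has size at most 2, so the width is 2 − 1 = 1 and tw(G) ≤ 1. Any graph with an edge has treewidth ≥ 1, and G has the edge d–c. Hence tw(G) = 1 exactly.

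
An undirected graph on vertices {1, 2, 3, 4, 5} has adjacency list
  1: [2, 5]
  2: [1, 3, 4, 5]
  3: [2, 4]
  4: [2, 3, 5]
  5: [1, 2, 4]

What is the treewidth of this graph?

2

A width-2 tree decomposition is:
Bags: B1 = {1, 2, 5}  B2 = {2, 4, 5}  B3 = {2, 3, 4}
Tree: B1–B2, B2–B3
Every bag has size at most 3, so the width is 3 − 1 = 2 and tw(G) ≤ 2. On the other hand G contains the 3-clique {1, 2, 5}. A clique must lie in a single bag of any decomposition, so no decomposition can have width below 2. Hence tw(G) = 2 exactly.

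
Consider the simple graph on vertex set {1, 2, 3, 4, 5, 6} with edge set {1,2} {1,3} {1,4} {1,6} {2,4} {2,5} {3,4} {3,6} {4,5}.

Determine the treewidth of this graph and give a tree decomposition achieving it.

The largest bag has 3 vertices, giving width 2; this decomposition certifies tw(G) ≤ 2. On the other hand G contains the 3-clique {1, 2, 4}. A clique must lie in a single bag of any decomposition, so no decomposition can have width below 2. Combining the bounds, tw(G) = 2.

Treewidth 2.
One such decomposition:
Bags: B1 = {1, 2, 4}  B2 = {1, 3, 4}  B3 = {1, 3, 6}  B4 = {2, 4, 5}
Tree: B1–B2, B2–B3, B1–B4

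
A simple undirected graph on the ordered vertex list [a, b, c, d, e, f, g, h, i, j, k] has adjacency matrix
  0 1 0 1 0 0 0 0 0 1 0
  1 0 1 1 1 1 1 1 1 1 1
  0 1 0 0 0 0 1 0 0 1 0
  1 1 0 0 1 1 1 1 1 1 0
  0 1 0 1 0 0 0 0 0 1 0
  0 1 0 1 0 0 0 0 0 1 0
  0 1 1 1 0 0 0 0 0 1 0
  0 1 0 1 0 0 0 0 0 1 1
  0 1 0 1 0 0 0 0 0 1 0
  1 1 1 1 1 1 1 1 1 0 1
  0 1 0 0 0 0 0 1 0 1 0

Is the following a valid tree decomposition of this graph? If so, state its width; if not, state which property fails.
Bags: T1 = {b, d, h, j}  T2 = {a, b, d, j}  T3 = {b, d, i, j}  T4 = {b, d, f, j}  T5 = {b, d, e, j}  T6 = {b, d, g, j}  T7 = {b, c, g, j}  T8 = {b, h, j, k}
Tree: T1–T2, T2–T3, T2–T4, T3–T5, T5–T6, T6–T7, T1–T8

Every vertex of G appears in some bag (union = {a, b, c, d, e, f, g, h, i, j, k}); every edge is covered by a bag; and for each vertex v the set of bags containing v is connected in the bag tree. The decomposition is therefore valid. The largest bag has 4 vertices, so the width is 3.

Yes; width 3.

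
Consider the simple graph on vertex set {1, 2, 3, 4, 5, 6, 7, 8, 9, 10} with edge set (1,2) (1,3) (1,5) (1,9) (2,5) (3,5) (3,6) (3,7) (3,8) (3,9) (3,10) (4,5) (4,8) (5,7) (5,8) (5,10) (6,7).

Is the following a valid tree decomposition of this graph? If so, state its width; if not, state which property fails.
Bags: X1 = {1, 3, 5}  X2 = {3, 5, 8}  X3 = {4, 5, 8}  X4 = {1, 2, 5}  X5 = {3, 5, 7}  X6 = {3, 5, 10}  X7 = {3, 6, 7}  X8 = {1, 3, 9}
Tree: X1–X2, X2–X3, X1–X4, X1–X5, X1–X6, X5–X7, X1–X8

Yes; width 2.

Checking the three conditions: (i) the bags cover all of {1, 2, 3, 4, 5, 6, 7, 8, 9, 10}; (ii) for each edge, some bag contains both endpoints; (iii) the bags containing any fixed vertex form a subtree. All hold, so the decomposition is valid with width 3 − 1 = 2.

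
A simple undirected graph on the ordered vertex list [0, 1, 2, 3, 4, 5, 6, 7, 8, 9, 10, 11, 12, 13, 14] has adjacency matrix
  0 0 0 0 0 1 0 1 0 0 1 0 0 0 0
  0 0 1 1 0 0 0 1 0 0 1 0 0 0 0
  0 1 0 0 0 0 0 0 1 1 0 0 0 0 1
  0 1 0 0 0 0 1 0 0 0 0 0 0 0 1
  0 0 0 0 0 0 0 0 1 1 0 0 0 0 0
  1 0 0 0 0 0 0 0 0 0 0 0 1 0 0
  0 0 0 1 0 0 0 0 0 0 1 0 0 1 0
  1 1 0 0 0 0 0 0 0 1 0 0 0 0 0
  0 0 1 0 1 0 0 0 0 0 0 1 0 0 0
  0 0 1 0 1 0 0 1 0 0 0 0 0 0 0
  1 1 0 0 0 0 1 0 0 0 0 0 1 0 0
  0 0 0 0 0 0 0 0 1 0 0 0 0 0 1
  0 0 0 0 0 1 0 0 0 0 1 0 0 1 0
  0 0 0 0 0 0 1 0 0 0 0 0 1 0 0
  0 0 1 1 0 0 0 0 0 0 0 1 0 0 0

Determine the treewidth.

3

A width-3 tree decomposition is:
Bags: B1 = {4, 8, 9, 11}  B2 = {2, 8, 9, 11}  B3 = {2, 9, 11, 14}  B4 = {2, 7, 9, 14}  B5 = {1, 2, 7, 14}  B6 = {1, 3, 7, 14}  B7 = {0, 1, 3, 7}  B8 = {0, 1, 3, 10}  B9 = {0, 3, 6, 10}  B10 = {0, 5, 6, 10}  B11 = {5, 6, 10, 12}  B12 = {5, 6, 12, 13}
Tree: B1–B2, B2–B3, B3–B4, B4–B5, B5–B6, B6–B7, B7–B8, B8–B9, B9–B10, B10–B11, B11–B12
Every bag has size at most 4, so the width is 4 − 1 = 3 and tw(G) ≤ 3. For the lower bound: the 4 vertex sets {4,8,11}, {9}, {2}, {1,3,7,14} are disjoint, each induces a connected subgraph, and every pair is joined by at least one edge of G. Contracting each set to a single vertex therefore yields K_{4} as a minor, and since treewidth is minor-monotone, tw(G) ≥ tw(K_{4}) = 3. Hence tw(G) = 3 exactly.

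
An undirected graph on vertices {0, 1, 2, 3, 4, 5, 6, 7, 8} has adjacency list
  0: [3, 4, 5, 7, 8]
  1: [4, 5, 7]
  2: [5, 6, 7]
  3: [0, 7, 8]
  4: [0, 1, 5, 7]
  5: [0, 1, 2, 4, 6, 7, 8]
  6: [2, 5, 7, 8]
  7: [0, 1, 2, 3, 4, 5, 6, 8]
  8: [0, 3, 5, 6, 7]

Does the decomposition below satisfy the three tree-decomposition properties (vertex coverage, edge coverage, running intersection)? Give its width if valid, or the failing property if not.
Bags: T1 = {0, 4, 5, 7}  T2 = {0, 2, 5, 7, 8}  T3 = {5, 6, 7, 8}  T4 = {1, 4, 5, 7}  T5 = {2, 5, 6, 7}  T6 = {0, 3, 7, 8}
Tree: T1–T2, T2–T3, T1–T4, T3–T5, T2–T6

A tree decomposition must satisfy three properties: every vertex lies in some bag; for every edge, both endpoints lie together in some bag; and for every vertex, the bags containing it form a connected subtree. Here bags containing vertex 2 are not connected in the tree, so the decomposition is invalid.

No — bags containing vertex 2 are not connected in the tree.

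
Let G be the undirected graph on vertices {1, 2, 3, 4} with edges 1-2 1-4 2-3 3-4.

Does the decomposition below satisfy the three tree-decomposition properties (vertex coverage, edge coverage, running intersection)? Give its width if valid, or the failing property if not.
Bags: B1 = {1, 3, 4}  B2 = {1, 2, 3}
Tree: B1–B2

Checking the three conditions: (i) the bags cover all of {1, 2, 3, 4}; (ii) for each edge, some bag contains both endpoints; (iii) the bags containing any fixed vertex form a subtree. All hold, so the decomposition is valid with width 3 − 1 = 2.

Yes; width 2.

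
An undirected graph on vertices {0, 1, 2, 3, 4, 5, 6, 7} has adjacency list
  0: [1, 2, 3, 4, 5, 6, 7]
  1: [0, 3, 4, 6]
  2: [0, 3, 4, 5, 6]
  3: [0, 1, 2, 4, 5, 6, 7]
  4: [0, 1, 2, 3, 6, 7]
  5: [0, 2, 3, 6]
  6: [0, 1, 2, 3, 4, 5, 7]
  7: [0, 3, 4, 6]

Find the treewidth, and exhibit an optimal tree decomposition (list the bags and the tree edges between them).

Treewidth 4.
One optimal decomposition is:
Bags: B1 = {0, 2, 3, 4, 6}  B2 = {0, 1, 3, 4, 6}  B3 = {0, 3, 4, 6, 7}  B4 = {0, 2, 3, 5, 6}
Tree: B1–B2, B2–B3, B1–B4

Every bag has size at most 5, so the width is 5 − 1 = 4 and tw(G) ≤ 4. For the lower bound, the 5 vertices {0, 1, 3, 4, 6} are pairwise adjacent, and any tree decomposition puts a clique entirely inside one bag — forcing width ≥ 4. Combining the bounds, tw(G) = 4.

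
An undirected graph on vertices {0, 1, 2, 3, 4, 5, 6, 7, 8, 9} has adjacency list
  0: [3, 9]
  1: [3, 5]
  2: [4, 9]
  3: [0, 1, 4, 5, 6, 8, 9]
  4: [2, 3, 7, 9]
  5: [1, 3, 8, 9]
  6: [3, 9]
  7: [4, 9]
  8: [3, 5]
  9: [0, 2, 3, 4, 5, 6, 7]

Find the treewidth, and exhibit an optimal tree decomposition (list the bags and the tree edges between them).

Each bag holds 3 vertices, so the decomposition has width 2, which upper-bounds the treewidth. For the lower bound, the 3 vertices {2, 4, 9} are pairwise adjacent, and any tree decomposition puts a clique entirely inside one bag — forcing width ≥ 2. Therefore the treewidth is 2.

Treewidth 2.
One optimal decomposition is:
Bags: B1 = {3, 4, 9}  B2 = {3, 5, 9}  B3 = {3, 5, 8}  B4 = {1, 3, 5}  B5 = {2, 4, 9}  B6 = {4, 7, 9}  B7 = {0, 3, 9}  B8 = {3, 6, 9}
Tree: B1–B2, B2–B3, B2–B4, B1–B5, B5–B6, B1–B7, B2–B8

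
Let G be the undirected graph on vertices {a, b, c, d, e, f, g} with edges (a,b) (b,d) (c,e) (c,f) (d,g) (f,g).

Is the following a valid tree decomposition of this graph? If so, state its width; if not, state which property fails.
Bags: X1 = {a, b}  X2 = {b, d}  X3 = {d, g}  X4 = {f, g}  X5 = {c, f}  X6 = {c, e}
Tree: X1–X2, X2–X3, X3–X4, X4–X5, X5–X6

Yes; width 1.

Checking the three conditions: (i) the bags cover all of {a, b, c, d, e, f, g}; (ii) for each edge, some bag contains both endpoints; (iii) the bags containing any fixed vertex form a subtree. All hold, so the decomposition is valid with width 2 − 1 = 1.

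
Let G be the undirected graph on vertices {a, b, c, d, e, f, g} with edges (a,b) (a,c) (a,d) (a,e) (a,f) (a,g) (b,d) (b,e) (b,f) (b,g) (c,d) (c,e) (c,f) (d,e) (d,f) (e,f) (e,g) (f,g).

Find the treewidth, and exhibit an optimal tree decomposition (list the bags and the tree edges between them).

Every bag has size at most 5, so the width is 5 − 1 = 4 and tw(G) ≤ 4. For the lower bound, the 5 vertices {a, c, d, e, f} are pairwise adjacent, and any tree decomposition puts a clique entirely inside one bag — forcing width ≥ 4. Hence tw(G) = 4 exactly.

Treewidth 4.
Bags: B1 = {a, b, d, e, f}  B2 = {a, b, e, f, g}  B3 = {a, c, d, e, f}
Tree: B1–B2, B1–B3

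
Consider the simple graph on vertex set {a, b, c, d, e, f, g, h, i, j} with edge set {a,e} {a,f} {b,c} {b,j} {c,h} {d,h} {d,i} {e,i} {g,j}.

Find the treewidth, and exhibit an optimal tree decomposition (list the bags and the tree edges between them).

Every bag has size at most 2, so the width is 2 − 1 = 1 and tw(G) ≤ 1. Since G has at least one edge (e.g. g–j), it is not an edgeless graph, so tw(G) ≥ 1. The upper and lower bounds meet at 1, so that is the treewidth.

Treewidth 1.
One such decomposition:
Bags: B1 = {g, j}  B2 = {b, j}  B3 = {b, c}  B4 = {c, h}  B5 = {d, h}  B6 = {d, i}  B7 = {e, i}  B8 = {a, e}  B9 = {a, f}
Tree: B1–B2, B2–B3, B3–B4, B4–B5, B5–B6, B6–B7, B7–B8, B8–B9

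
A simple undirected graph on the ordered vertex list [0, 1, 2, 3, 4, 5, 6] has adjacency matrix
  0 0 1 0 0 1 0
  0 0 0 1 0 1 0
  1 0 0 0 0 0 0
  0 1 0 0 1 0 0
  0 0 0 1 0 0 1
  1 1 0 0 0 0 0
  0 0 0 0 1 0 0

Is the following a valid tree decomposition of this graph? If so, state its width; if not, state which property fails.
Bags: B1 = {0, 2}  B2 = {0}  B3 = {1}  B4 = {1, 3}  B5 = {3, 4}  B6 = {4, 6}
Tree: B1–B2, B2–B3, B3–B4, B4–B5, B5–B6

A tree decomposition must satisfy three properties: every vertex lies in some bag; for every edge, both endpoints lie together in some bag; and for every vertex, the bags containing it form a connected subtree. Here vertex 5 appears in no bag, so the decomposition is invalid.

No — vertex 5 appears in no bag.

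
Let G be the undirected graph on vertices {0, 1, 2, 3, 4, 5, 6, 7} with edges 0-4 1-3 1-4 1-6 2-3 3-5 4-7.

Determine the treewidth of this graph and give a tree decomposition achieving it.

Each bag holds 2 vertices, so the decomposition has width 1, which upper-bounds the treewidth. G has an edge, so its treewidth is at least 1. Combining the bounds, tw(G) = 1.

Treewidth 1.
One optimal decomposition is:
Bags: B1 = {1, 4}  B2 = {4, 7}  B3 = {1, 6}  B4 = {1, 3}  B5 = {3, 5}  B6 = {0, 4}  B7 = {2, 3}
Tree: B1–B2, B1–B3, B3–B4, B4–B5, B1–B6, B5–B7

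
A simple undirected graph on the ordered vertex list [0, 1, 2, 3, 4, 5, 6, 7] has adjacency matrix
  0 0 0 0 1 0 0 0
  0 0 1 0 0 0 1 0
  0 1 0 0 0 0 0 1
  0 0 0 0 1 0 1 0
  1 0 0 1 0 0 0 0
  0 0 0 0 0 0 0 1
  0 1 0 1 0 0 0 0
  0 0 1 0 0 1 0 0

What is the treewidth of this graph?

A width-1 tree decomposition is:
Bags: B1 = {0, 4}  B2 = {3, 4}  B3 = {3, 6}  B4 = {1, 6}  B5 = {1, 2}  B6 = {2, 7}  B7 = {5, 7}
Tree: B1–B2, B2–B3, B3–B4, B4–B5, B5–B6, B6–B7
The largest bag has 2 vertices, giving width 1; this decomposition certifies tw(G) ≤ 1. Any graph with an edge has treewidth ≥ 1, and G has the edge 0–4. Therefore the treewidth is 1.

1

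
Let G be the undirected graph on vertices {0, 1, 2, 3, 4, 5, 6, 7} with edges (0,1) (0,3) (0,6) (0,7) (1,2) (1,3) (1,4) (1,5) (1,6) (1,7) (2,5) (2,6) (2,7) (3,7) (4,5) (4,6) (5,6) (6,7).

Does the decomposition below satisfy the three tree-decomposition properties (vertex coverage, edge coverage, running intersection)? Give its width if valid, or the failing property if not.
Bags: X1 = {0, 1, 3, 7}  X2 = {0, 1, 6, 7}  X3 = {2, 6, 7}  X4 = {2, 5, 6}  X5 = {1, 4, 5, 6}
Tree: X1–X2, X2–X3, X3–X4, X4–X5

No — edge (1,2) lies in no bag.

A tree decomposition must satisfy three properties: every vertex lies in some bag; for every edge, both endpoints lie together in some bag; and for every vertex, the bags containing it form a connected subtree. Here edge (1,2) lies in no bag, so the decomposition is invalid.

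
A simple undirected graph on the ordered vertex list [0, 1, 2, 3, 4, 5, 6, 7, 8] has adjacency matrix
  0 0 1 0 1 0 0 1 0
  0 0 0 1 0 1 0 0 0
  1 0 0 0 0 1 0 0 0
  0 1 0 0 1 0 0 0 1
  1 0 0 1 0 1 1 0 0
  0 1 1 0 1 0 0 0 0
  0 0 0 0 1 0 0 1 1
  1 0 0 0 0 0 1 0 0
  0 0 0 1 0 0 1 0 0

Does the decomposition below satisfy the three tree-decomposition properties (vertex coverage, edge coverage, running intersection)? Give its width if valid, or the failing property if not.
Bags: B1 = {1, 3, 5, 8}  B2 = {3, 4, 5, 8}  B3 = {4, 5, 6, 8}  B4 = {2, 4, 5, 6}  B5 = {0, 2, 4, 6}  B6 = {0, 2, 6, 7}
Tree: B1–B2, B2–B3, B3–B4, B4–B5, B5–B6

Checking the three conditions: (i) the bags cover all of {0, 1, 2, 3, 4, 5, 6, 7, 8}; (ii) for each edge, some bag contains both endpoints; (iii) the bags containing any fixed vertex form a subtree. All hold, so the decomposition is valid with width 4 − 1 = 3.

Yes; width 3.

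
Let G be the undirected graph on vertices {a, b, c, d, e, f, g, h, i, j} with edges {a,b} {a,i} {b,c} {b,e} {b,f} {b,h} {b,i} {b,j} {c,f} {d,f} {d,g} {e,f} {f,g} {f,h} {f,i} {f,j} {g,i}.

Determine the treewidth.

A width-2 tree decomposition is:
Bags: B1 = {b, f, i}  B2 = {b, f, j}  B3 = {b, c, f}  B4 = {f, g, i}  B5 = {b, e, f}  B6 = {d, f, g}  B7 = {b, f, h}  B8 = {a, b, i}
Tree: B1–B2, B1–B3, B1–B4, B3–B5, B4–B6, B1–B7, B1–B8
Every bag has size at most 3, so the width is 3 − 1 = 2 and tw(G) ≤ 2. For the lower bound, the 3 vertices {a, b, i} are pairwise adjacent, and any tree decomposition puts a clique entirely inside one bag — forcing width ≥ 2. Therefore the treewidth is 2.

2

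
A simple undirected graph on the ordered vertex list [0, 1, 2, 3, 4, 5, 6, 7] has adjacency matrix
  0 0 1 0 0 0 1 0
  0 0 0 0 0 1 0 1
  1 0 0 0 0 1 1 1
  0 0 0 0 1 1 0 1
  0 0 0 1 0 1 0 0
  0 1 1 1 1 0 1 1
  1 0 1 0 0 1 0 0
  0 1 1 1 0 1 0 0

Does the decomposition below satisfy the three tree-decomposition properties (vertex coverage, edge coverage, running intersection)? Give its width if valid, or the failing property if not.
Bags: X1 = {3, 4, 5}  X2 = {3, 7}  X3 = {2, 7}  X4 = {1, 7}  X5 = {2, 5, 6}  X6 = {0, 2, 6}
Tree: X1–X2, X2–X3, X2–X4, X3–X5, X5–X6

A tree decomposition must satisfy three properties: every vertex lies in some bag; for every edge, both endpoints lie together in some bag; and for every vertex, the bags containing it form a connected subtree. Here edge (5,7) lies in no bag, so the decomposition is invalid.

No — edge (5,7) lies in no bag.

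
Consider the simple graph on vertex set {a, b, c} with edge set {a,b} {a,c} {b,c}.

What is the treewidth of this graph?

2

A width-2 tree decomposition is:
Bags: B1 = {a, b, c}
Tree: (single bag)
With just one bag of size 3, the width is 3 − 1 = 2, so tw(G) ≤ 2. For the lower bound, the 3 vertices {a, b, c} are pairwise adjacent, and any tree decomposition puts a clique entirely inside one bag — forcing width ≥ 2. The upper and lower bounds meet at 2, so that is the treewidth.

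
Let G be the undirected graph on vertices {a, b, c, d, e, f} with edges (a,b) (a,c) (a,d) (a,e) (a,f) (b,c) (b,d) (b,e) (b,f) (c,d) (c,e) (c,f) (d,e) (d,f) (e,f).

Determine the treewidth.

5

A width-5 tree decomposition is:
Bags: B1 = {a, b, c, d, e, f}
Tree: (single bag)
With just one bag of size 6, the width is 6 − 1 = 5, so tw(G) ≤ 5. For the lower bound, the 6 vertices {a, b, c, d, e, f} are pairwise adjacent, and any tree decomposition puts a clique entirely inside one bag — forcing width ≥ 5. Therefore the treewidth is 5.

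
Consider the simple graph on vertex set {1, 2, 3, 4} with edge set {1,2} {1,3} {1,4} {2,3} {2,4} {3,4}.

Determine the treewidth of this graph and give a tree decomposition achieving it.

Treewidth 3.
One such decomposition:
Bags: B1 = {1, 2, 3, 4}
Tree: (single bag)

With just one bag of size 4, the width is 4 − 1 = 3, so tw(G) ≤ 3. On the other hand G contains the 4-clique {1, 2, 3, 4}. A clique must lie in a single bag of any decomposition, so no decomposition can have width below 3. Combining the bounds, tw(G) = 3.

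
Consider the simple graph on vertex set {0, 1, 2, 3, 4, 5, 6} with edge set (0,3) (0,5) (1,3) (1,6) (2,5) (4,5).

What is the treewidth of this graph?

1

A width-1 tree decomposition is:
Bags: B1 = {0, 3}  B2 = {0, 5}  B3 = {4, 5}  B4 = {1, 3}  B5 = {1, 6}  B6 = {2, 5}
Tree: B1–B2, B2–B3, B1–B4, B4–B5, B3–B6
Each bag holds 2 vertices, so the decomposition has width 1, which upper-bounds the treewidth. G has an edge, so its treewidth is at least 1. The upper and lower bounds meet at 1, so that is the treewidth.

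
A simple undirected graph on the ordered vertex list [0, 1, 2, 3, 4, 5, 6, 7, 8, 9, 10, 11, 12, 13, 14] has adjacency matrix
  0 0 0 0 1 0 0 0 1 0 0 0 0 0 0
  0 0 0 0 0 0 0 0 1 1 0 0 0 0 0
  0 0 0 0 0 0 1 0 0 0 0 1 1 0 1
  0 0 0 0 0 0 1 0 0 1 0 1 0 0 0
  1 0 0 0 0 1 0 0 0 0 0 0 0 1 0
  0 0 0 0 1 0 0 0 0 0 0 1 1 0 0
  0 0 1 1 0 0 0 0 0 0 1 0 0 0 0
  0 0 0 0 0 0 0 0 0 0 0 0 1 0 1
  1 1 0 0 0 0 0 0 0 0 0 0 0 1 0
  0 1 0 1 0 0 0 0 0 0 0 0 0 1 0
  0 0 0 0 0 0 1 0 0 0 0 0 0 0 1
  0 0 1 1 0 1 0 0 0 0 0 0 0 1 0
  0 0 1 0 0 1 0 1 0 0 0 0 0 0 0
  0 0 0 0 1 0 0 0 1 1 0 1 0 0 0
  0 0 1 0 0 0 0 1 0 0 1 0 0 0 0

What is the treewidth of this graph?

A width-3 tree decomposition is:
Bags: B1 = {7, 10, 12, 14}  B2 = {2, 10, 12, 14}  B3 = {2, 6, 10, 12}  B4 = {2, 5, 6, 12}  B5 = {2, 5, 6, 11}  B6 = {3, 5, 6, 11}  B7 = {3, 4, 5, 11}  B8 = {3, 4, 11, 13}  B9 = {3, 4, 9, 13}  B10 = {0, 4, 9, 13}  B11 = {0, 8, 9, 13}  B12 = {0, 1, 8, 9}
Tree: B1–B2, B2–B3, B3–B4, B4–B5, B5–B6, B6–B7, B7–B8, B8–B9, B9–B10, B10–B11, B11–B12
Each bag holds 4 vertices, so the decomposition has width 3, which upper-bounds the treewidth. For the lower bound: the 4 vertex sets {7,10,14}, {12}, {2}, {3,5,6,11} are disjoint, each induces a connected subgraph, and every pair is joined by at least one edge of G. Contracting each set to a single vertex therefore yields K_{4} as a minor, and since treewidth is minor-monotone, tw(G) ≥ tw(K_{4}) = 3. Hence tw(G) = 3 exactly.

3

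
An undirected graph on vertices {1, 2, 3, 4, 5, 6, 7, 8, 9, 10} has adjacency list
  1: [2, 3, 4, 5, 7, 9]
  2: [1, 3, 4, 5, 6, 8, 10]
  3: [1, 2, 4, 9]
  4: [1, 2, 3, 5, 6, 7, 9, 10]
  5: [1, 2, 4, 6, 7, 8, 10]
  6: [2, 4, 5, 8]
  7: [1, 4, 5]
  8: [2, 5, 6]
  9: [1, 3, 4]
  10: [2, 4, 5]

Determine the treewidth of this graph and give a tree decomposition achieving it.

Treewidth 3.
One optimal decomposition is:
Bags: B1 = {2, 4, 5, 6}  B2 = {1, 2, 4, 5}  B3 = {1, 4, 5, 7}  B4 = {1, 2, 3, 4}  B5 = {1, 3, 4, 9}  B6 = {2, 4, 5, 10}  B7 = {2, 5, 6, 8}
Tree: B1–B2, B2–B3, B2–B4, B4–B5, B2–B6, B1–B7

Every bag has size at most 4, so the width is 4 − 1 = 3 and tw(G) ≤ 3. Conversely, {2, 5, 6, 8} is a clique of size 4, and the vertices of any clique must share a bag in every tree decomposition; so some bag has ≥ 4 vertices and tw(G) ≥ 3. Combining the bounds, tw(G) = 3.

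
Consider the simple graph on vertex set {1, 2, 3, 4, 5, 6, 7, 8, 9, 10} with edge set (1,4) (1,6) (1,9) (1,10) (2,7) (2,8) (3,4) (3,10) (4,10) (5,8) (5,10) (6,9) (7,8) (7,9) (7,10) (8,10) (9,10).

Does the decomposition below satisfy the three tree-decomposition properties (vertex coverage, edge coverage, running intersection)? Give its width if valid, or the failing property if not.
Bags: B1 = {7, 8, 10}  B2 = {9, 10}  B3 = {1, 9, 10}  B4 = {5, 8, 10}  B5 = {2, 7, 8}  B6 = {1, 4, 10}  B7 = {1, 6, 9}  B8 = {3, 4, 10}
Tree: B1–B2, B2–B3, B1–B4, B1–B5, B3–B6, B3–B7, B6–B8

No — edge (7,9) lies in no bag.

A tree decomposition must satisfy three properties: every vertex lies in some bag; for every edge, both endpoints lie together in some bag; and for every vertex, the bags containing it form a connected subtree. Here edge (7,9) lies in no bag, so the decomposition is invalid.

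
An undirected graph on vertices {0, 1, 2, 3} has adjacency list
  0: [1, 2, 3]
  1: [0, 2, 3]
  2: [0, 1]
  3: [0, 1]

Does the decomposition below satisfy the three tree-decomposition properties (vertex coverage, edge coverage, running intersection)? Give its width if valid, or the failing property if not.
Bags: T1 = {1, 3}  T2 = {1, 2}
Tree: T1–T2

A tree decomposition must satisfy three properties: every vertex lies in some bag; for every edge, both endpoints lie together in some bag; and for every vertex, the bags containing it form a connected subtree. Here vertex 0 appears in no bag, so the decomposition is invalid.

No — vertex 0 appears in no bag.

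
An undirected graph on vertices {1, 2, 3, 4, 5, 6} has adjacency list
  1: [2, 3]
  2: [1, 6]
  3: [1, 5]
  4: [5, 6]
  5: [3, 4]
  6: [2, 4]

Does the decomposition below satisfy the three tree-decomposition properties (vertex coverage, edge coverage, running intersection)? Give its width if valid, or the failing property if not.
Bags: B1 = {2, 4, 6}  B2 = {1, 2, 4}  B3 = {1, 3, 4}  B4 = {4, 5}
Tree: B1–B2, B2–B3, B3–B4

A tree decomposition must satisfy three properties: every vertex lies in some bag; for every edge, both endpoints lie together in some bag; and for every vertex, the bags containing it form a connected subtree. Here edge (3,5) lies in no bag, so the decomposition is invalid.

No — edge (3,5) lies in no bag.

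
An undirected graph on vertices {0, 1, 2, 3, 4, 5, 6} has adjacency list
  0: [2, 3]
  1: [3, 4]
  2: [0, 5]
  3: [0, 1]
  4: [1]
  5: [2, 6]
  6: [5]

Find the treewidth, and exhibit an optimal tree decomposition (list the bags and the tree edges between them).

Treewidth 1.
One optimal decomposition is:
Bags: B1 = {1, 4}  B2 = {1, 3}  B3 = {0, 3}  B4 = {0, 2}  B5 = {2, 5}  B6 = {5, 6}
Tree: B1–B2, B2–B3, B3–B4, B4–B5, B5–B6

The largest bag has 2 vertices, giving width 1; this decomposition certifies tw(G) ≤ 1. Since G has at least one edge (e.g. 4–1), it is not an edgeless graph, so tw(G) ≥ 1. The upper and lower bounds meet at 1, so that is the treewidth.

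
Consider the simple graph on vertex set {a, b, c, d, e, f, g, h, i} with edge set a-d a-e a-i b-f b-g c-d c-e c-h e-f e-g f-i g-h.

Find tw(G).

A width-3 tree decomposition is:
Bags: B1 = {b, f, g, i}  B2 = {e, f, g, i}  B3 = {a, e, g, i}  B4 = {a, e, g, h}  B5 = {a, c, e, h}  B6 = {a, c, d, h}
Tree: B1–B2, B2–B3, B3–B4, B4–B5, B5–B6
Each bag holds 4 vertices, so the decomposition has width 3, which upper-bounds the treewidth. For the lower bound: the 4 vertex sets {b,f,i}, {g}, {e}, {a,c,d,h} are disjoint, each induces a connected subgraph, and every pair is joined by at least one edge of G. Contracting each set to a single vertex therefore yields K_{4} as a minor, and since treewidth is minor-monotone, tw(G) ≥ tw(K_{4}) = 3. Hence tw(G) = 3 exactly.

3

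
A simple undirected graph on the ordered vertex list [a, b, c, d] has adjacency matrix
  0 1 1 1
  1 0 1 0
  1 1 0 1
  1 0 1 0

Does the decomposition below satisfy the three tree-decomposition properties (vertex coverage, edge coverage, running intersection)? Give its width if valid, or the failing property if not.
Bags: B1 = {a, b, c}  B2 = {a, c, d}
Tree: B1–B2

Yes; width 2.

Every vertex of G appears in some bag (union = {a, b, c, d}); every edge is covered by a bag; and for each vertex v the set of bags containing v is connected in the bag tree. The decomposition is therefore valid. The largest bag has 3 vertices, so the width is 2.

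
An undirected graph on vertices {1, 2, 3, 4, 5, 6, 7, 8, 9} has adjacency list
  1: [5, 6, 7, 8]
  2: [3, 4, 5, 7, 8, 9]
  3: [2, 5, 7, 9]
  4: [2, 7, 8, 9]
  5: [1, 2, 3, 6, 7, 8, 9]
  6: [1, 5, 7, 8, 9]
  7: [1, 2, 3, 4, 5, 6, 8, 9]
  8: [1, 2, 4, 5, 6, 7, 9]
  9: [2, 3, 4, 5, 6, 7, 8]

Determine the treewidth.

4

A width-4 tree decomposition is:
Bags: B1 = {2, 5, 7, 8, 9}  B2 = {5, 6, 7, 8, 9}  B3 = {1, 5, 6, 7, 8}  B4 = {2, 3, 5, 7, 9}  B5 = {2, 4, 7, 8, 9}
Tree: B1–B2, B2–B3, B1–B4, B1–B5
Each bag holds 5 vertices, so the decomposition has width 4, which upper-bounds the treewidth. For the lower bound, the 5 vertices {2, 4, 7, 8, 9} are pairwise adjacent, and any tree decomposition puts a clique entirely inside one bag — forcing width ≥ 4. Combining the bounds, tw(G) = 4.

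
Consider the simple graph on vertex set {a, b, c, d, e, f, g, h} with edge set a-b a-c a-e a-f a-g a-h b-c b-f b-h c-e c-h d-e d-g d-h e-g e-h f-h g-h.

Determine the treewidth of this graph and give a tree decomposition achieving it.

The largest bag has 4 vertices, giving width 3; this decomposition certifies tw(G) ≤ 3. For the lower bound, the 4 vertices {d, e, g, h} are pairwise adjacent, and any tree decomposition puts a clique entirely inside one bag — forcing width ≥ 3. Combining the bounds, tw(G) = 3.

Treewidth 3.
One optimal decomposition is:
Bags: B1 = {a, e, g, h}  B2 = {a, c, e, h}  B3 = {a, b, c, h}  B4 = {d, e, g, h}  B5 = {a, b, f, h}
Tree: B1–B2, B2–B3, B1–B4, B3–B5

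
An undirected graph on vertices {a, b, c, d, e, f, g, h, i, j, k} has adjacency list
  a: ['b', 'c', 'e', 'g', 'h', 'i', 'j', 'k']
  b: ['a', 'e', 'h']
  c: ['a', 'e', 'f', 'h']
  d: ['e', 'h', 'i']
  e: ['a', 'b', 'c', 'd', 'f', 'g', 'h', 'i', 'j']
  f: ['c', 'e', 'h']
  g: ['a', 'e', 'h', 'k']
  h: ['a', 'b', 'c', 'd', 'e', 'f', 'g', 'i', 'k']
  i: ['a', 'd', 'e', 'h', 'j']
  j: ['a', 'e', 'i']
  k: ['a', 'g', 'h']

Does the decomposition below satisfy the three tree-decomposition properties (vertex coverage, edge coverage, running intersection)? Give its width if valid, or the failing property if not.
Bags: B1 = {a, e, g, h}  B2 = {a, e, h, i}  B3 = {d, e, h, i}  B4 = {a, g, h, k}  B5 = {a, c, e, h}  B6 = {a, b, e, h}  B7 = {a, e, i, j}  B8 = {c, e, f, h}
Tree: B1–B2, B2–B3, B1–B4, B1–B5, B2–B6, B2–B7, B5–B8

Vertex coverage: the bags together contain {a, b, c, d, e, f, g, h, i, j, k}, the full vertex set. Edge coverage: each edge of G has both endpoints in at least one bag. Running intersection: for every vertex, the bags containing it form a connected subtree. All three properties hold, so this is a valid tree decomposition of width max|bag| − 1 = 3, and hence tw(G) ≤ 3.

Yes; width 3.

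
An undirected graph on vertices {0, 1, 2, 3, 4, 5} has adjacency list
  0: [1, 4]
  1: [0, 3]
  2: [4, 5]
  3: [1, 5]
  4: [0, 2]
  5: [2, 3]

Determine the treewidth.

2

A width-2 tree decomposition is:
Bags: B1 = {0, 2, 4}  B2 = {0, 2, 5}  B3 = {0, 3, 5}  B4 = {0, 1, 3}
Tree: B1–B2, B2–B3, B3–B4
The largest bag has 3 vertices, giving width 2; this decomposition certifies tw(G) ≤ 2. Since 0–4–2–5–3–1–0 is a cycle in G, G is not acyclic. Forests are exactly the graphs of treewidth ≤ 1, so tw(G) ≥ 2. Combining the bounds, tw(G) = 2.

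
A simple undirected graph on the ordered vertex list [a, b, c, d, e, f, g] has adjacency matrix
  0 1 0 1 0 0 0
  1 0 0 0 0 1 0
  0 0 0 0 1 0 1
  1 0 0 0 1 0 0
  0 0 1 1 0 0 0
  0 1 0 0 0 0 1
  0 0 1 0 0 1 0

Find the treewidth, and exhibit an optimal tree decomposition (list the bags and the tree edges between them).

Treewidth 2.
One such decomposition:
Bags: B1 = {c, f, g}  B2 = {b, c, f}  B3 = {a, b, c}  B4 = {a, c, d}  B5 = {c, d, e}
Tree: B1–B2, B2–B3, B3–B4, B4–B5

The largest bag has 3 vertices, giving width 2; this decomposition certifies tw(G) ≤ 2. Since c–g–f–b–a–d–e–c is a cycle in G, G is not acyclic. Forests are exactly the graphs of treewidth ≤ 1, so tw(G) ≥ 2. Therefore the treewidth is 2.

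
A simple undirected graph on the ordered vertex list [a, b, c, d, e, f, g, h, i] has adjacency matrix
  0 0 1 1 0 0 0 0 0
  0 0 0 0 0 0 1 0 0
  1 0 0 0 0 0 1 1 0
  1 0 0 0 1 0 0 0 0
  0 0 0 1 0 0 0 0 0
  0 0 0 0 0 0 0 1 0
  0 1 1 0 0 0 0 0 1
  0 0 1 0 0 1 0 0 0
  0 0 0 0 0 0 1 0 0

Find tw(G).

1

A width-1 tree decomposition is:
Bags: B1 = {c, h}  B2 = {a, c}  B3 = {a, d}  B4 = {c, g}  B5 = {b, g}  B6 = {f, h}  B7 = {g, i}  B8 = {d, e}
Tree: B1–B2, B2–B3, B1–B4, B4–B5, B1–B6, B5–B7, B3–B8
Each bag holds 2 vertices, so the decomposition has width 1, which upper-bounds the treewidth. Since G has at least one edge (e.g. c–h), it is not an edgeless graph, so tw(G) ≥ 1. The upper and lower bounds meet at 1, so that is the treewidth.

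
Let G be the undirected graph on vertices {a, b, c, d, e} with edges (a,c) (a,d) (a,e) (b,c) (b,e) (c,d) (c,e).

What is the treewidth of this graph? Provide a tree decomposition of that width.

Treewidth 2.
One such decomposition:
Bags: B1 = {b, c, e}  B2 = {a, c, e}  B3 = {a, c, d}
Tree: B1–B2, B2–B3

The largest bag has 3 vertices, giving width 2; this decomposition certifies tw(G) ≤ 2. Conversely, {a, c, d} is a clique of size 3, and the vertices of any clique must share a bag in every tree decomposition; so some bag has ≥ 3 vertices and tw(G) ≥ 2. Therefore the treewidth is 2.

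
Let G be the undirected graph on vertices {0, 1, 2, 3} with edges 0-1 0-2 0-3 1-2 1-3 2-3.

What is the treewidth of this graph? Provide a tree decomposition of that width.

With just one bag of size 4, the width is 4 − 1 = 3, so tw(G) ≤ 3. On the other hand G contains the 4-clique {0, 1, 2, 3}. A clique must lie in a single bag of any decomposition, so no decomposition can have width below 3. The upper and lower bounds meet at 3, so that is the treewidth.

Treewidth 3.
Bags: B1 = {0, 1, 2, 3}
Tree: (single bag)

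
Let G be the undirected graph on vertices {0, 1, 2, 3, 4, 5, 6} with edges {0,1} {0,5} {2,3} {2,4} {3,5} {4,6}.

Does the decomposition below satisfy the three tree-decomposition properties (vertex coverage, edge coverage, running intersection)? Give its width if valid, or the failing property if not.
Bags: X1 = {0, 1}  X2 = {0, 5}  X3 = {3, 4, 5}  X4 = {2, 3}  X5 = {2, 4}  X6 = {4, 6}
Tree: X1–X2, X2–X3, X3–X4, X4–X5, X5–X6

A tree decomposition must satisfy three properties: every vertex lies in some bag; for every edge, both endpoints lie together in some bag; and for every vertex, the bags containing it form a connected subtree. Here bags containing vertex 4 are not connected in the tree, so the decomposition is invalid.

No — bags containing vertex 4 are not connected in the tree.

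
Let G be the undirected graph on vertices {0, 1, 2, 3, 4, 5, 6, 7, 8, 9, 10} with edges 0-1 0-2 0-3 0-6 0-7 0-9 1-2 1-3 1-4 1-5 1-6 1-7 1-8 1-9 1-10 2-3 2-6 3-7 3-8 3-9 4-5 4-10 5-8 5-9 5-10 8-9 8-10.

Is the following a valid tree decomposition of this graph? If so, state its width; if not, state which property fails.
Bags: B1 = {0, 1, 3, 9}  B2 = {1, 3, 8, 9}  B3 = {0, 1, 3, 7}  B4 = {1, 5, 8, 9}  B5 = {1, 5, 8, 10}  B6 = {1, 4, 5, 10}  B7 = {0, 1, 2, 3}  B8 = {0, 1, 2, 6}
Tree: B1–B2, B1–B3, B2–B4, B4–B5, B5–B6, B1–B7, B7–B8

Vertex coverage: the bags together contain {0, 1, 2, 3, 4, 5, 6, 7, 8, 9, 10}, the full vertex set. Edge coverage: each edge of G has both endpoints in at least one bag. Running intersection: for every vertex, the bags containing it form a connected subtree. All three properties hold, so this is a valid tree decomposition of width max|bag| − 1 = 3, and hence tw(G) ≤ 3.

Yes; width 3.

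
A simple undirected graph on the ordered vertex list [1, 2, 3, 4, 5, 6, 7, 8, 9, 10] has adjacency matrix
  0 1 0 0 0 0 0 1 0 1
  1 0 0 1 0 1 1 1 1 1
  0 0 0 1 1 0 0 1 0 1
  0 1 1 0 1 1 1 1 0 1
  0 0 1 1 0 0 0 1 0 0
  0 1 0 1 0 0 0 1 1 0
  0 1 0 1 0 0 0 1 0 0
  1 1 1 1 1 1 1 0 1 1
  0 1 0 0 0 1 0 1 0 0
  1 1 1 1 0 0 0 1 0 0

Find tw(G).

A width-3 tree decomposition is:
Bags: B1 = {2, 4, 8, 10}  B2 = {3, 4, 8, 10}  B3 = {2, 4, 6, 8}  B4 = {1, 2, 8, 10}  B5 = {2, 4, 7, 8}  B6 = {3, 4, 5, 8}  B7 = {2, 6, 8, 9}
Tree: B1–B2, B1–B3, B1–B4, B1–B5, B2–B6, B3–B7
Every bag has size at most 4, so the width is 4 − 1 = 3 and tw(G) ≤ 3. On the other hand G contains the 4-clique {1, 2, 8, 10}. A clique must lie in a single bag of any decomposition, so no decomposition can have width below 3. Therefore the treewidth is 3.

3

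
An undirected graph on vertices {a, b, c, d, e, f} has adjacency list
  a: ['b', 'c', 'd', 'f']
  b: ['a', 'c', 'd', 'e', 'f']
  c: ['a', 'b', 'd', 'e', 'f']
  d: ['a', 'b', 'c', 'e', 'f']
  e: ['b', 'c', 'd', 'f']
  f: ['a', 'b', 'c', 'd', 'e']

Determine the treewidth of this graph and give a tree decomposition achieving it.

The largest bag has 5 vertices, giving width 4; this decomposition certifies tw(G) ≤ 4. On the other hand G contains the 5-clique {b, c, d, e, f}. A clique must lie in a single bag of any decomposition, so no decomposition can have width below 4. Hence tw(G) = 4 exactly.

Treewidth 4.
One such decomposition:
Bags: B1 = {a, b, c, d, f}  B2 = {b, c, d, e, f}
Tree: B1–B2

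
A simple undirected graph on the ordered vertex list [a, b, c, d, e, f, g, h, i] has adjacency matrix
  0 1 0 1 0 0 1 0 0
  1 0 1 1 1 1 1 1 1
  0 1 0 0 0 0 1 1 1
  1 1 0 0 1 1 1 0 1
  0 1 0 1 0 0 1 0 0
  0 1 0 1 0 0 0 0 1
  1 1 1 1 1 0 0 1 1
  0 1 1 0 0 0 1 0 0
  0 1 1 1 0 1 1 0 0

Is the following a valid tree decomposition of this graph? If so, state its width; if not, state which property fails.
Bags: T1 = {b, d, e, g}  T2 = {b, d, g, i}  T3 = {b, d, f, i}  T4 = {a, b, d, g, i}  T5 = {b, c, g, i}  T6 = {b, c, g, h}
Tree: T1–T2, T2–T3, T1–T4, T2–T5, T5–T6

No — bags containing vertex i are not connected in the tree.

A tree decomposition must satisfy three properties: every vertex lies in some bag; for every edge, both endpoints lie together in some bag; and for every vertex, the bags containing it form a connected subtree. Here bags containing vertex i are not connected in the tree, so the decomposition is invalid.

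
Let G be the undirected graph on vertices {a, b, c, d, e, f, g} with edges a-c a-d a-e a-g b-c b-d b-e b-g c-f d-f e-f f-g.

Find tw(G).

A width-3 tree decomposition is:
Bags: B1 = {a, b, c, f}  B2 = {a, b, f, g}  B3 = {a, b, e, f}  B4 = {a, b, d, f}
Tree: B1–B2, B2–B3, B3–B4
The largest bag has 4 vertices, giving width 3; this decomposition certifies tw(G) ≤ 3. For the lower bound: the 4 vertex sets {a,c}, {b,g}, {f}, {e} are disjoint, each induces a connected subgraph, and every pair is joined by at least one edge of G. Contracting each set to a single vertex therefore yields K_{4} as a minor, and since treewidth is minor-monotone, tw(G) ≥ tw(K_{4}) = 3. The upper and lower bounds meet at 3, so that is the treewidth.

3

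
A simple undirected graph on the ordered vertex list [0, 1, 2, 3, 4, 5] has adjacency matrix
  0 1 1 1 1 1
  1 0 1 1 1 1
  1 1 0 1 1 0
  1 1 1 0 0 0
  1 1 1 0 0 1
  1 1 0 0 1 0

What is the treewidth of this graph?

3

A width-3 tree decomposition is:
Bags: B1 = {0, 1, 2, 4}  B2 = {0, 1, 2, 3}  B3 = {0, 1, 4, 5}
Tree: B1–B2, B1–B3
Every bag has size at most 4, so the width is 4 − 1 = 3 and tw(G) ≤ 3. On the other hand G contains the 4-clique {0, 1, 2, 3}. A clique must lie in a single bag of any decomposition, so no decomposition can have width below 3. Therefore the treewidth is 3.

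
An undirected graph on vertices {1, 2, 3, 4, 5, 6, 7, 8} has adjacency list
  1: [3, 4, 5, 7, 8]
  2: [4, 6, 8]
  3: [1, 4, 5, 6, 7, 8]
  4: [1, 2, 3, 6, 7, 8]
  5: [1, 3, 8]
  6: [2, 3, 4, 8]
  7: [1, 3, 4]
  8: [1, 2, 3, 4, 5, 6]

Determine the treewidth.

3

A width-3 tree decomposition is:
Bags: B1 = {3, 4, 6, 8}  B2 = {2, 4, 6, 8}  B3 = {1, 3, 4, 8}  B4 = {1, 3, 4, 7}  B5 = {1, 3, 5, 8}
Tree: B1–B2, B1–B3, B3–B4, B3–B5
Each bag holds 4 vertices, so the decomposition has width 3, which upper-bounds the treewidth. On the other hand G contains the 4-clique {2, 4, 6, 8}. A clique must lie in a single bag of any decomposition, so no decomposition can have width below 3. The upper and lower bounds meet at 3, so that is the treewidth.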